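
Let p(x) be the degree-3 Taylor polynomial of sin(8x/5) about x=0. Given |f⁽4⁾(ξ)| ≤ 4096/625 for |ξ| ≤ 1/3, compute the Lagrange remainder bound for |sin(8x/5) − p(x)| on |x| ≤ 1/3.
512/151875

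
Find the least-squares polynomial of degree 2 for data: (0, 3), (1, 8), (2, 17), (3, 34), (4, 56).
16/5 + (6/5)x + (3)x²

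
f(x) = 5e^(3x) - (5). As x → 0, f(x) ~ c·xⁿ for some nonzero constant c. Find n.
1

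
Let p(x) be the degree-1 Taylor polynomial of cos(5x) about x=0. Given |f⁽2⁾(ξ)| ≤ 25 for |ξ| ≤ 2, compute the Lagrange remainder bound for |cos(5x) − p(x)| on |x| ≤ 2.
50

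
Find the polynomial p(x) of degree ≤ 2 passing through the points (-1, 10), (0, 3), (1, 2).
3*x**2 - 4*x + 3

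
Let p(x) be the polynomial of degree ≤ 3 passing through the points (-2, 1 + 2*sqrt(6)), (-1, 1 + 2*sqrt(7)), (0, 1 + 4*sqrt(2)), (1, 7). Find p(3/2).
-35*sqrt(2)/4 - 5*sqrt(6)/8 + 21*sqrt(7)/8 + 113/8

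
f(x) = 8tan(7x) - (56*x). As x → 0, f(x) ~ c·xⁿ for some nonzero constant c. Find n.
3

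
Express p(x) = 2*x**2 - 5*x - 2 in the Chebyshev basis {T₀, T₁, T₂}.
-T₀ + (-5)T₁ + T₂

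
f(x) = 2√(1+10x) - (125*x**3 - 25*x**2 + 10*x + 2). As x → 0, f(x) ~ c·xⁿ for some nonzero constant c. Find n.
4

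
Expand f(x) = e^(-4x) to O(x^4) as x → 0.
1 - 4*x + 8*x**2 - 32*x**3/3 + O(x**4)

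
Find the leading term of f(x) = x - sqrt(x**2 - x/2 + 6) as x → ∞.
1/4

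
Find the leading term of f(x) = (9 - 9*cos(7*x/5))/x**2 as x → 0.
441/50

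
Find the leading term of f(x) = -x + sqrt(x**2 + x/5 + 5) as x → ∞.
1/10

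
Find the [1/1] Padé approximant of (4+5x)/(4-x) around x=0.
(5*x/4 + 1)/(1 - x/4)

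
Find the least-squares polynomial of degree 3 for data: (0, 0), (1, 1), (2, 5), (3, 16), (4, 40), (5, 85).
-1/7 + (19/7)x + (-15/7)x² + x³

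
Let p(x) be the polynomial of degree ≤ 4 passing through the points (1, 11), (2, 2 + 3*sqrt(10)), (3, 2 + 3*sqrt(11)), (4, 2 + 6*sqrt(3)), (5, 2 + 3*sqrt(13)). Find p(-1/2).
-2079*sqrt(10)/32 - 1155*sqrt(3)/16 + 945*sqrt(13)/128 + 10651/128 + 4455*sqrt(11)/64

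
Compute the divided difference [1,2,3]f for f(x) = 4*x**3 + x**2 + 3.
25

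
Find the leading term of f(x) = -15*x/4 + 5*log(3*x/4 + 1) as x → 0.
-45*x**2/32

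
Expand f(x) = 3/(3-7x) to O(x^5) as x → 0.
1 + 7*x/3 + 49*x**2/9 + 343*x**3/27 + 2401*x**4/81 + O(x**5)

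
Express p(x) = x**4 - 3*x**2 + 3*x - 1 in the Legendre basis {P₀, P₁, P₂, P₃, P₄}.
(-9/5)P₀ + (3)P₁ + (-10/7)P₂ + (8/35)P₄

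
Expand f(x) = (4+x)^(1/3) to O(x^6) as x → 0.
2**(2/3) + 2**(2/3)*x/12 - 2**(2/3)*x**2/144 + 5*2**(2/3)*x**3/5184 - 5*2**(2/3)*x**4/31104 + 11*2**(2/3)*x**5/373248 + O(x**6)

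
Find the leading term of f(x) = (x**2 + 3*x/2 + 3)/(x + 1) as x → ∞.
x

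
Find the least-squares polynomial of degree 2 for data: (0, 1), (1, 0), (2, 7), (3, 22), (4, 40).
4/7 + (-22/7)x + (23/7)x²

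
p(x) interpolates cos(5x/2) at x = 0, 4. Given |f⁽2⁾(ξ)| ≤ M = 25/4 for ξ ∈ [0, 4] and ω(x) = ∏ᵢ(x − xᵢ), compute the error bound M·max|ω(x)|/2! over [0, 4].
25/2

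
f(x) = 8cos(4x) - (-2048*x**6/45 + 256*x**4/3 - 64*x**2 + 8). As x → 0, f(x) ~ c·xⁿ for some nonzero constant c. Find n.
8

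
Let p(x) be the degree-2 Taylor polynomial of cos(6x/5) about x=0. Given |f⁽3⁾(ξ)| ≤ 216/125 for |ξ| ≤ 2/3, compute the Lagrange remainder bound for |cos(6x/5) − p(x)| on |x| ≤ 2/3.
32/375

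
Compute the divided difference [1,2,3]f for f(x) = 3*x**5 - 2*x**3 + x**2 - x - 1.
259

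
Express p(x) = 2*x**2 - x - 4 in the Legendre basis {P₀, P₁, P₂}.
(-10/3)P₀ - P₁ + (4/3)P₂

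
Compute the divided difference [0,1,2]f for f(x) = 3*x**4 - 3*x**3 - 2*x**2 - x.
10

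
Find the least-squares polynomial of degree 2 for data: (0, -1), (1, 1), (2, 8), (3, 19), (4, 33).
-6/5 + (3/5)x + (2)x²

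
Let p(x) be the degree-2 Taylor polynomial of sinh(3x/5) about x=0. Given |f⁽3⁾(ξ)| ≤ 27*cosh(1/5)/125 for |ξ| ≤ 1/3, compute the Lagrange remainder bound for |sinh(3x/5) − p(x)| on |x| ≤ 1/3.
cosh(1/5)/750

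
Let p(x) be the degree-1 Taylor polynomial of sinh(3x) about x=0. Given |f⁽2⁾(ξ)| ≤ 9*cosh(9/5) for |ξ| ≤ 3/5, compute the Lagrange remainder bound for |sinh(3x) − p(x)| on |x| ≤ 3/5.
81*cosh(9/5)/50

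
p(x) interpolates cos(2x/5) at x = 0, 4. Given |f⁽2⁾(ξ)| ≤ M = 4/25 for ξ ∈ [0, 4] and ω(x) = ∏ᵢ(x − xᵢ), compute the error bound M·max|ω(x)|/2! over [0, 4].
8/25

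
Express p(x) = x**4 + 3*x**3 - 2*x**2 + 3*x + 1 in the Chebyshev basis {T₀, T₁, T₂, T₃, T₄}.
(3/8)T₀ + (21/4)T₁ + (-1/2)T₂ + (3/4)T₃ + (1/8)T₄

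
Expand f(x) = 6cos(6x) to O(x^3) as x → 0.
6 - 108*x**2 + O(x**3)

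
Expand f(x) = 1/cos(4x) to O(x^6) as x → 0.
1 + 8*x**2 + 160*x**4/3 + O(x**6)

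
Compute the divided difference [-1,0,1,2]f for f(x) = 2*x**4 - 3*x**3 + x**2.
1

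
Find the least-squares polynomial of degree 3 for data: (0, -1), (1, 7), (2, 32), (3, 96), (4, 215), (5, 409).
-8/9 + (850/189)x + (-19/126)x² + (169/54)x³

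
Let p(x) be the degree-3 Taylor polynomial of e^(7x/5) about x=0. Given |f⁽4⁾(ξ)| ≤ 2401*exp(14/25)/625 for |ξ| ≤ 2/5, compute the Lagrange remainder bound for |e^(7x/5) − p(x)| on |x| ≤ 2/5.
4802*exp(14/25)/1171875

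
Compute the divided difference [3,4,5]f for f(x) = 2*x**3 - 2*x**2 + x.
22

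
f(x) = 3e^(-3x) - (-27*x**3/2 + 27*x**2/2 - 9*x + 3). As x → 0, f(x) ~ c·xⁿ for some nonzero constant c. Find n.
4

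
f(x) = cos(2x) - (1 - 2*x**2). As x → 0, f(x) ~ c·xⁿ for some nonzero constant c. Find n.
4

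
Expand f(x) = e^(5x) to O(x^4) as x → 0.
1 + 5*x + 25*x**2/2 + 125*x**3/6 + O(x**4)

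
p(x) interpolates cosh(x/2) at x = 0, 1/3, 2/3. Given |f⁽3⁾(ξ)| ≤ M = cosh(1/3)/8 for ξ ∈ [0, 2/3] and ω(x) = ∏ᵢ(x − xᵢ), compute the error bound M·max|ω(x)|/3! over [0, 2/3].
sqrt(3)*cosh(1/3)/5832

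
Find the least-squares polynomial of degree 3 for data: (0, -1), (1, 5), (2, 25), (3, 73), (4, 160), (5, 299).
-17/18 + (1889/756)x + (74/63)x² + (223/108)x³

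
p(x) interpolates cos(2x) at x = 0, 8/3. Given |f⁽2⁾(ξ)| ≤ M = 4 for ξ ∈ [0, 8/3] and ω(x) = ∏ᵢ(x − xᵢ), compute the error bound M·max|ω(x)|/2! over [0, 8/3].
32/9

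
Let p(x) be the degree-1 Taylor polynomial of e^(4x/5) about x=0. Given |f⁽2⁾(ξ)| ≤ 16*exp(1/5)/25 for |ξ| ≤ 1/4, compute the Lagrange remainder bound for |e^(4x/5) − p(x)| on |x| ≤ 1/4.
exp(1/5)/50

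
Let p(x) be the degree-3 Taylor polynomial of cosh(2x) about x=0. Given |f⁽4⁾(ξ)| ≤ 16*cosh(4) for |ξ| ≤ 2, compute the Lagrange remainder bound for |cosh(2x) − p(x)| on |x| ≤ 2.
32*cosh(4)/3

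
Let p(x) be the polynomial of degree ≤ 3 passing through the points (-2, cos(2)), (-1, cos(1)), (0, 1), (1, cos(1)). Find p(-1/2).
-cos(2)/16 + cos(1)/2 + 9/16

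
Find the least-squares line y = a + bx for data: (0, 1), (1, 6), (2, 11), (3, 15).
a = 6/5, b = 47/10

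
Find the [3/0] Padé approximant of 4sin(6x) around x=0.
-144*x**3 + 24*x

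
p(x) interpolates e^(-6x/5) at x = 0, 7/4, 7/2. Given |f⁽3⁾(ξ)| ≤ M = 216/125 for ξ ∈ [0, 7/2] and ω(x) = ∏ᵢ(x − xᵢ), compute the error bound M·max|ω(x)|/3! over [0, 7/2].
343*sqrt(3)/1000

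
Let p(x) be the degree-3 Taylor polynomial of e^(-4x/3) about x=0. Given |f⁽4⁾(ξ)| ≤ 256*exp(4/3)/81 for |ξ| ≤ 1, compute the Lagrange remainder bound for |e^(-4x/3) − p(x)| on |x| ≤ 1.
32*exp(4/3)/243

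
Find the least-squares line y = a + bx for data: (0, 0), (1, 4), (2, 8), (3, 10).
a = 2/5, b = 17/5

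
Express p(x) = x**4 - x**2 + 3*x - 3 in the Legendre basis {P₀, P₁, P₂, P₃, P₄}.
(-47/15)P₀ + (3)P₁ + (-2/21)P₂ + (8/35)P₄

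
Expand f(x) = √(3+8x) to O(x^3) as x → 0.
sqrt(3) + 4*sqrt(3)*x/3 - 8*sqrt(3)*x**2/9 + O(x**3)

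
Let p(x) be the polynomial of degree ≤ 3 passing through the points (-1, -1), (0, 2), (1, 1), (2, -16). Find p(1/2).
11/4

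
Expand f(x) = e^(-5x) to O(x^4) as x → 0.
1 - 5*x + 25*x**2/2 - 125*x**3/6 + O(x**4)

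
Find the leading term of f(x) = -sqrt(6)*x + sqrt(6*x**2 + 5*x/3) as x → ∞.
5*sqrt(6)/36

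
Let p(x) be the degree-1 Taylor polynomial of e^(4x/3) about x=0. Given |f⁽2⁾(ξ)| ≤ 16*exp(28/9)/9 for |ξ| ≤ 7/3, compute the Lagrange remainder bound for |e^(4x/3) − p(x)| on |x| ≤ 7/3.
392*exp(28/9)/81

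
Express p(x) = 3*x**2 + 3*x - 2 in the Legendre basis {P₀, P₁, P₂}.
-P₀ + (3)P₁ + (2)P₂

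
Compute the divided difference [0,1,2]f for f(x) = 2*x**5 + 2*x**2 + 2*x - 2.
32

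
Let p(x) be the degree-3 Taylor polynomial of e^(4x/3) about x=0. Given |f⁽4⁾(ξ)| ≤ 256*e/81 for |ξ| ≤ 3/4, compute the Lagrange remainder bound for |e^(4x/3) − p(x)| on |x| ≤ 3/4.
e/24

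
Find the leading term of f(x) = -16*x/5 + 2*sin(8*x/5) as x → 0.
-512*x**3/375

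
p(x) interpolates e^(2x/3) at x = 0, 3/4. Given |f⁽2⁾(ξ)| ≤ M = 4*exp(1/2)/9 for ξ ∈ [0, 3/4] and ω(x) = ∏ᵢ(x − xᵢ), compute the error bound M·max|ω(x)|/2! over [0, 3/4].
exp(1/2)/32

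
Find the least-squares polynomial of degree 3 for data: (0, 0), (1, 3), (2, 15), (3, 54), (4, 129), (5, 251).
37/126 + (-247/756)x + (1/18)x² + (217/108)x³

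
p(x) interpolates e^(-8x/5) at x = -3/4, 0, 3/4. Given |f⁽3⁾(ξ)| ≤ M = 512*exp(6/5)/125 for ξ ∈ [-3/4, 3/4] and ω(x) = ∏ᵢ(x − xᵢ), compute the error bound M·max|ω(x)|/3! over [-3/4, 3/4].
8*sqrt(3)*exp(6/5)/125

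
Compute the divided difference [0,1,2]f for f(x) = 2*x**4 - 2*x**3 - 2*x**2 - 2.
6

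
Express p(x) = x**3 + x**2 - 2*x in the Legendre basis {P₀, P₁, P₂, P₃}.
(1/3)P₀ + (-7/5)P₁ + (2/3)P₂ + (2/5)P₃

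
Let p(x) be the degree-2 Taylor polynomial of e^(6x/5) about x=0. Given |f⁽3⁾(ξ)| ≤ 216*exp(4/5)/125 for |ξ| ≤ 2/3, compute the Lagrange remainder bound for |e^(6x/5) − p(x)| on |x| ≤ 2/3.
32*exp(4/5)/375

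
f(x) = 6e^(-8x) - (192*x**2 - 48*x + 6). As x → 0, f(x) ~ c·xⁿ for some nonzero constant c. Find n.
3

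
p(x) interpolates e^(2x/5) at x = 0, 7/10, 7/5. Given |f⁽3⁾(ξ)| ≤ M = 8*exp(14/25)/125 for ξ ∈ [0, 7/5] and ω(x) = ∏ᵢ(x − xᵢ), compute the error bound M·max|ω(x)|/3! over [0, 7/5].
343*sqrt(3)*exp(14/25)/421875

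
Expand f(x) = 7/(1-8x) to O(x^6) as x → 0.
7 + 56*x + 448*x**2 + 3584*x**3 + 28672*x**4 + 229376*x**5 + O(x**6)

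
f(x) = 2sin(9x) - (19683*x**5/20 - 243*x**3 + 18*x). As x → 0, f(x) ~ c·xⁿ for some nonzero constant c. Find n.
7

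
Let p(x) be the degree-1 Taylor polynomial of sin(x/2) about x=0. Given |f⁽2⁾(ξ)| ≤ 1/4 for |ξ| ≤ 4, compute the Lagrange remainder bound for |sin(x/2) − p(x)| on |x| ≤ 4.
2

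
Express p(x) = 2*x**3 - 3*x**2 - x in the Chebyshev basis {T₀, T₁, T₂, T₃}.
(-3/2)T₀ + (1/2)T₁ + (-3/2)T₂ + (1/2)T₃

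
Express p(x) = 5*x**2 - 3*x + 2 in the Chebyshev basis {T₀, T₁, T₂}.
(9/2)T₀ + (-3)T₁ + (5/2)T₂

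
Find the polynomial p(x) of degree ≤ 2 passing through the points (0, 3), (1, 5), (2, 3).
-2*x**2 + 4*x + 3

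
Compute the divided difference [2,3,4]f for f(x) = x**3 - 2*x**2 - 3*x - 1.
7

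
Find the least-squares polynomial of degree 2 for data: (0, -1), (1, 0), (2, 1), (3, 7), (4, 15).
-24/35 + (-107/70)x + (19/14)x²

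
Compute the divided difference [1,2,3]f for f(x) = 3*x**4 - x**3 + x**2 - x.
70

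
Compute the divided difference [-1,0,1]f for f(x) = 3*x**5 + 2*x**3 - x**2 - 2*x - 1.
-1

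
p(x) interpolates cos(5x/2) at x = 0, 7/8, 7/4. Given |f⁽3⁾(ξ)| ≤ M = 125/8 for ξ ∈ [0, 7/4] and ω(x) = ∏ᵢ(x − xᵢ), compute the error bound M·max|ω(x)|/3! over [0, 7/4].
42875*sqrt(3)/110592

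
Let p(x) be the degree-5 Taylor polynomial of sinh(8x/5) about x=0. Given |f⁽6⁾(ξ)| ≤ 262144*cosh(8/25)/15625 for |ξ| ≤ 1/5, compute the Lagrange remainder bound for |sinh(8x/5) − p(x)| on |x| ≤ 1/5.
16384*cosh(8/25)/10986328125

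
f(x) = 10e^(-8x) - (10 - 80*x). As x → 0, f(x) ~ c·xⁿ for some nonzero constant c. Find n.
2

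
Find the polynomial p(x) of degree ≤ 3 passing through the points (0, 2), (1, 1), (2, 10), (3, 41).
2*x**3 - x**2 - 2*x + 2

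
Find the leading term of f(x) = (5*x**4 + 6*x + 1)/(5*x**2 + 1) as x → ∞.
x**2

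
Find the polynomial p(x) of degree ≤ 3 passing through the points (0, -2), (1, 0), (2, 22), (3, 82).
3*x**3 + x**2 - 2*x - 2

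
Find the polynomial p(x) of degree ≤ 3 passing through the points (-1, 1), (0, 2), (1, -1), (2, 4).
2*x**3 - 2*x**2 - 3*x + 2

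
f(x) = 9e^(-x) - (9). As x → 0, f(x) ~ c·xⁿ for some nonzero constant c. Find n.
1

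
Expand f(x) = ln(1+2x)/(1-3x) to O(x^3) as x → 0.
2*x + 4*x**2 + O(x**3)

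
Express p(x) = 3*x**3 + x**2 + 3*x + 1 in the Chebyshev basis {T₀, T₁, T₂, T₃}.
(3/2)T₀ + (21/4)T₁ + (1/2)T₂ + (3/4)T₃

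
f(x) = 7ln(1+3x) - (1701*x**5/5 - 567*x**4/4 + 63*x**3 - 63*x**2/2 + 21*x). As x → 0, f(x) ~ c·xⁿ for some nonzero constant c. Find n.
6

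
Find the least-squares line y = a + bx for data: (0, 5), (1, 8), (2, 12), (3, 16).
a = 47/10, b = 37/10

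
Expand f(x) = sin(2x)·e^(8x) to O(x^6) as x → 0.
2*x + 16*x**2 + 188*x**3/3 + 160*x**4 + 4484*x**5/15 + O(x**6)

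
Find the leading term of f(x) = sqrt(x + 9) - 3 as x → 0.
x/6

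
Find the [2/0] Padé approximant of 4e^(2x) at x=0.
8*x**2 + 8*x + 4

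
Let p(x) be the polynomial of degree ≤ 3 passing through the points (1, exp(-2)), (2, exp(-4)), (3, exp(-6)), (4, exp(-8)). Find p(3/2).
(-5*exp(2) + 1 + 15*exp(4) + 5*exp(6))*exp(-8)/16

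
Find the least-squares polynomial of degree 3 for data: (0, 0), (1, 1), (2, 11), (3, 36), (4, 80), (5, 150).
-1/63 + (-653/378)x + (467/252)x² + (97/108)x³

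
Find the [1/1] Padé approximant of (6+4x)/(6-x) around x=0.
(2*x/3 + 1)/(1 - x/6)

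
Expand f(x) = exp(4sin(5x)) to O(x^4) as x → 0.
1 + 20*x + 200*x**2 + 1250*x**3 + O(x**4)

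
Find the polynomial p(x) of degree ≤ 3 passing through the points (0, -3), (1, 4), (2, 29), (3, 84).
2*x**3 + 3*x**2 + 2*x - 3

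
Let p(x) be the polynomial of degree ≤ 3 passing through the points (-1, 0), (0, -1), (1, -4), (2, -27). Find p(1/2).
-9/8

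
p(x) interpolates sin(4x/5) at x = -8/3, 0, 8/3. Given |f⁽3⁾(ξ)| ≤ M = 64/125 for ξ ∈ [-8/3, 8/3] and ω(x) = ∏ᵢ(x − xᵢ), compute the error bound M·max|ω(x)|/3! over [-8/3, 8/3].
32768*sqrt(3)/91125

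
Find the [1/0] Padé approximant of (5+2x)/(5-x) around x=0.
3*x/5 + 1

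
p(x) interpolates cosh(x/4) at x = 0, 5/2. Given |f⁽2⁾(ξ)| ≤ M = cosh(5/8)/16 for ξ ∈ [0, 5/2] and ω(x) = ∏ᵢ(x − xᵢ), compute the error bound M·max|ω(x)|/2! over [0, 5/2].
25*cosh(5/8)/512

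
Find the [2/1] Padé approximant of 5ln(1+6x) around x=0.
30*x*(x + 1)/(4*x + 1)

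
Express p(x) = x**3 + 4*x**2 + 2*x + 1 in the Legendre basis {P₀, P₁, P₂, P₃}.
(7/3)P₀ + (13/5)P₁ + (8/3)P₂ + (2/5)P₃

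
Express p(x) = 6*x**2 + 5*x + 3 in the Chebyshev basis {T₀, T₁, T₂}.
(6)T₀ + (5)T₁ + (3)T₂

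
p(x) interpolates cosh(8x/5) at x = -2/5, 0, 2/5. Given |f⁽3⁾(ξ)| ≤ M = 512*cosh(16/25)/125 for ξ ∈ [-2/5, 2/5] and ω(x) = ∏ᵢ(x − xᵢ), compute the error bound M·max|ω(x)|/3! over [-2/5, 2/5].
4096*sqrt(3)*cosh(16/25)/421875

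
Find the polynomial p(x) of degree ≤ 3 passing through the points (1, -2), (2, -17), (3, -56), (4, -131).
-2*x**3 - x + 1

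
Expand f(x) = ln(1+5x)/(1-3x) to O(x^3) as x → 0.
5*x + 5*x**2/2 + O(x**3)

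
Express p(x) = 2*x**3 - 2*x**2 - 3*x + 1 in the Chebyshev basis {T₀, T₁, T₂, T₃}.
(-3/2)T₁ - T₂ + (1/2)T₃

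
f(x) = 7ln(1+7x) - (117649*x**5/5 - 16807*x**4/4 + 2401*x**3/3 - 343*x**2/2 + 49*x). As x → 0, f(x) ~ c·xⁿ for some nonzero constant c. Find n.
6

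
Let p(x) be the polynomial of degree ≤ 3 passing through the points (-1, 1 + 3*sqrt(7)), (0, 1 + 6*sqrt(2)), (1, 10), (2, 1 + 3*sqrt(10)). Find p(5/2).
-299/16 - 15*sqrt(7)/16 + 63*sqrt(2)/8 + 105*sqrt(10)/16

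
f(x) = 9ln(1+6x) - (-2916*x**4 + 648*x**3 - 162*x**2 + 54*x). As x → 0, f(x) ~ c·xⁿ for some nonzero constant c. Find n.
5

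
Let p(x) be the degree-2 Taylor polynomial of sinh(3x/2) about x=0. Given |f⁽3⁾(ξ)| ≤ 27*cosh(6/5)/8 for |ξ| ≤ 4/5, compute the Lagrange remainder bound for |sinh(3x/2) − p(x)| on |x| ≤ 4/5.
36*cosh(6/5)/125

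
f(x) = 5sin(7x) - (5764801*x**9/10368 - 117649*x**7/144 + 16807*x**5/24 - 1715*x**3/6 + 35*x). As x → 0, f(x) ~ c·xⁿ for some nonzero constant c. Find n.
11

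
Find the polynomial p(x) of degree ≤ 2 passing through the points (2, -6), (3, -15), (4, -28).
-2*x**2 + x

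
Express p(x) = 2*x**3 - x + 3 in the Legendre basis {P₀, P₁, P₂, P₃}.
(3)P₀ + (1/5)P₁ + (4/5)P₃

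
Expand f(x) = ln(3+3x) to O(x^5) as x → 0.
log(3) + x - x**2/2 + x**3/3 - x**4/4 + O(x**5)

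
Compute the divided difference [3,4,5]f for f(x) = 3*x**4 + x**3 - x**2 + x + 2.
302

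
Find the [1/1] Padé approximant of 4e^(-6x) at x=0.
(4 - 12*x)/(3*x + 1)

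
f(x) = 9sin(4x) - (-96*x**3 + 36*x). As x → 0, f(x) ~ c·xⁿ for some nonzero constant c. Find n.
5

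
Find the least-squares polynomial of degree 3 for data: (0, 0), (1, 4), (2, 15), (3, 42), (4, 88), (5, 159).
1/7 + (5/6)x + (45/28)x² + (11/12)x³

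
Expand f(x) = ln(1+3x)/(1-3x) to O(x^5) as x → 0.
3*x + 9*x**2/2 + 45*x**3/2 + 189*x**4/4 + O(x**5)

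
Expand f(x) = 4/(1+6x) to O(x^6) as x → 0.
4 - 24*x + 144*x**2 - 864*x**3 + 5184*x**4 - 31104*x**5 + O(x**6)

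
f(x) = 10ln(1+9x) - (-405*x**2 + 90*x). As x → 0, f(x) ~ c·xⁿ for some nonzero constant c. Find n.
3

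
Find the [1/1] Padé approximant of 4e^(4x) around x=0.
(8*x + 4)/(1 - 2*x)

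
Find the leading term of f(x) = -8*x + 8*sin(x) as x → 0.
-4*x**3/3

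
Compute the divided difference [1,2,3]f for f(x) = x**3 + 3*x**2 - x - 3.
9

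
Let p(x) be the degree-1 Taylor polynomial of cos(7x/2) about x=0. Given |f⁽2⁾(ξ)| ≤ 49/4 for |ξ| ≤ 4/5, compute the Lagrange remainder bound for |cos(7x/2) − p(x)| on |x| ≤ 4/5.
98/25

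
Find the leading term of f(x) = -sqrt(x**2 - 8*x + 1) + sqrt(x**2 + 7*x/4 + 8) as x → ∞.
39/8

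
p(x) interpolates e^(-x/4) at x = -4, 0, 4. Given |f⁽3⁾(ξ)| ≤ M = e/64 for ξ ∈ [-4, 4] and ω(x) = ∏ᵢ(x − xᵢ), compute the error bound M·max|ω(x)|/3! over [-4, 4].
sqrt(3)*e/27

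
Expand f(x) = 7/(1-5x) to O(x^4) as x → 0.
7 + 35*x + 175*x**2 + 875*x**3 + O(x**4)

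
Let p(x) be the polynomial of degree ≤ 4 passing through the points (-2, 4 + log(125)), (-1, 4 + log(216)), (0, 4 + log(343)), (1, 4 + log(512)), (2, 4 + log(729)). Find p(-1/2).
4 + log(147*3**(35/64)*5**(113/128)*7**(7/64)/5)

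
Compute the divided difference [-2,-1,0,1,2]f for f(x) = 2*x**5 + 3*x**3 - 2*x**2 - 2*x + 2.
0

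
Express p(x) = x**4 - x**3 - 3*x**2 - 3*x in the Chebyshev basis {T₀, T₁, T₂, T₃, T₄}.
(-9/8)T₀ + (-15/4)T₁ - T₂ + (-1/4)T₃ + (1/8)T₄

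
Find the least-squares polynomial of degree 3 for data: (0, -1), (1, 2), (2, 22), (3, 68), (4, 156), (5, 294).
-43/42 + (-221/252)x + (89/42)x² + (71/36)x³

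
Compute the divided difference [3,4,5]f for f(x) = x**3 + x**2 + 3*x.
13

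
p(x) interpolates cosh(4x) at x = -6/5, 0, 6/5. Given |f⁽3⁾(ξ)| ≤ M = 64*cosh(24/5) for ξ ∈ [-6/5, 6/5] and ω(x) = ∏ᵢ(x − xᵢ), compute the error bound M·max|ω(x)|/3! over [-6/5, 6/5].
512*sqrt(3)*cosh(24/5)/125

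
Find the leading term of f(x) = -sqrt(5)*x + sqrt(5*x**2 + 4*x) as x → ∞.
2*sqrt(5)/5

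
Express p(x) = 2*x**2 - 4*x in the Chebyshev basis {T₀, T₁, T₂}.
T₀ + (-4)T₁ + T₂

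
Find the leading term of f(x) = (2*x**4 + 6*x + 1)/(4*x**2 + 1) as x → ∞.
x**2/2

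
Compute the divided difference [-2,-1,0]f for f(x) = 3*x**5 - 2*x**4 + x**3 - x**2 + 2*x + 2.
-63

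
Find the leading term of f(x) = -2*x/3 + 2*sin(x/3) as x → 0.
-x**3/81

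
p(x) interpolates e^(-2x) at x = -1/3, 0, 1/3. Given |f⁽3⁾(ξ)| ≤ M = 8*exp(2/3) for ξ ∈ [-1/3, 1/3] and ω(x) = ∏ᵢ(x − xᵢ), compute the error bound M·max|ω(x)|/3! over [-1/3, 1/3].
8*sqrt(3)*exp(2/3)/729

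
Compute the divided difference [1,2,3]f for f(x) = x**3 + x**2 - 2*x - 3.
7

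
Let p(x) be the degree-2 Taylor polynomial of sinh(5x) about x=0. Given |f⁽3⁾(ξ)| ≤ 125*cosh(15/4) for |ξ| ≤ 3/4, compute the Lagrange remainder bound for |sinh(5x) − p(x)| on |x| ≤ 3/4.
1125*cosh(15/4)/128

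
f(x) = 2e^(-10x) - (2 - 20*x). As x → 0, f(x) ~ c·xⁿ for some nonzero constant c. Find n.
2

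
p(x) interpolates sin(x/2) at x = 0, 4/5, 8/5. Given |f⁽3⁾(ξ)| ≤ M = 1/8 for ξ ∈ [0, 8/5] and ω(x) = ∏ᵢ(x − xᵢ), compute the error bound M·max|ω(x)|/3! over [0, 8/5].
8*sqrt(3)/3375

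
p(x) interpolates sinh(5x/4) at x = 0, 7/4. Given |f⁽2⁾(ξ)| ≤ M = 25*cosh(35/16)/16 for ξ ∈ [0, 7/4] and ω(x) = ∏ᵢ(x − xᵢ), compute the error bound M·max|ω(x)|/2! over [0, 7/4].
1225*cosh(35/16)/2048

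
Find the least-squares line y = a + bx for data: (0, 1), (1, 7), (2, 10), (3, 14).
a = 17/10, b = 21/5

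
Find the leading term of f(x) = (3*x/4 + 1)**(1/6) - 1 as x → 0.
x/8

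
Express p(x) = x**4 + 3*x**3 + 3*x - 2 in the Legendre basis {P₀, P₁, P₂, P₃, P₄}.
(-9/5)P₀ + (24/5)P₁ + (4/7)P₂ + (6/5)P₃ + (8/35)P₄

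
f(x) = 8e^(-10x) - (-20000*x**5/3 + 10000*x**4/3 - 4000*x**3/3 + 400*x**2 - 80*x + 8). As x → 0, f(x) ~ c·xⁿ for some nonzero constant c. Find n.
6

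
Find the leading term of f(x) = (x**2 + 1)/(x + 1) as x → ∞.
x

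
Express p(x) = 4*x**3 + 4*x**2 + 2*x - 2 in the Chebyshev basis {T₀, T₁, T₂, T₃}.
(5)T₁ + (2)T₂ + T₃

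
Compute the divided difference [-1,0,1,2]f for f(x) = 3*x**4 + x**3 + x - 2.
7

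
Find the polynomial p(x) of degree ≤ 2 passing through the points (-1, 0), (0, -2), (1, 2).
3*x**2 + x - 2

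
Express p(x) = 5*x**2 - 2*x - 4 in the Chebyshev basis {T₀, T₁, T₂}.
(-3/2)T₀ + (-2)T₁ + (5/2)T₂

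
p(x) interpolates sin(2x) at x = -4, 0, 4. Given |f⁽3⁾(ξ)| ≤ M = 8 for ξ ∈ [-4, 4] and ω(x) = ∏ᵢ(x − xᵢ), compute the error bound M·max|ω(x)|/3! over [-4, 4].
512*sqrt(3)/27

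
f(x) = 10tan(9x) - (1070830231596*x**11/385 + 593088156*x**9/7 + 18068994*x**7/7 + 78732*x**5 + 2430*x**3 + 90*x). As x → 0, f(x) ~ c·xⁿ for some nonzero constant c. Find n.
13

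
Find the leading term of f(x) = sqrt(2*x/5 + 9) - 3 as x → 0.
x/15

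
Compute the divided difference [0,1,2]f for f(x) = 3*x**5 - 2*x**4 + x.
31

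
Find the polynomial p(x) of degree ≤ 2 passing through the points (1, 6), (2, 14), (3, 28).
3*x**2 - x + 4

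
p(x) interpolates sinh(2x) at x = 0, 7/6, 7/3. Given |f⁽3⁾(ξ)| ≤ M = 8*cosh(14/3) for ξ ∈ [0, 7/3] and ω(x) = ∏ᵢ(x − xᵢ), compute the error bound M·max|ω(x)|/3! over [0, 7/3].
343*sqrt(3)*cosh(14/3)/729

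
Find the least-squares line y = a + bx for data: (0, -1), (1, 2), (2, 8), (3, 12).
a = -3/2, b = 9/2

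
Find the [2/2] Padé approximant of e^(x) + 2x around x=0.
(-x**2/36 + 17*x/6 + 1)/(-x**2/36 - x/6 + 1)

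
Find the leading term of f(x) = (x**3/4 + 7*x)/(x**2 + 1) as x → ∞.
x/4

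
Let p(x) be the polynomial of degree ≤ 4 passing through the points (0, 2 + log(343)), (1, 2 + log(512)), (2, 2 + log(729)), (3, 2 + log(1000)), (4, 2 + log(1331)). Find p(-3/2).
2 + log(2674547297698374264627183411732207537069567390474128814152676841976093056220135929130377352411751*11**(49/128)*3**(7/32)*5**(29/32)*7**(9/128)/251084069415467230553431576928306656644094217778561380515840000000000000000000000000000000000000)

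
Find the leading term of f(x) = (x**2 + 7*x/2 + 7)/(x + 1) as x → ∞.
x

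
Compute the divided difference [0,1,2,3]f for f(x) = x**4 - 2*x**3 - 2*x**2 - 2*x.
4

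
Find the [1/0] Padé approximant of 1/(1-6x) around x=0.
6*x + 1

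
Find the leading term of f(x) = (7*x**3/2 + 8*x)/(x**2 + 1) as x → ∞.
7*x/2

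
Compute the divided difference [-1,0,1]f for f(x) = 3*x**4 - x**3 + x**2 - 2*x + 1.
4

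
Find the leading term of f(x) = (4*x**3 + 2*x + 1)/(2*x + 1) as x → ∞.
2*x**2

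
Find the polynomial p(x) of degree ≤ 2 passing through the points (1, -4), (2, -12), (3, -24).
-2*x**2 - 2*x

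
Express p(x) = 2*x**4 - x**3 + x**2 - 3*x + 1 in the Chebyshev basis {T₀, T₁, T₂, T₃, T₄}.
(9/4)T₀ + (-15/4)T₁ + (3/2)T₂ + (-1/4)T₃ + (1/4)T₄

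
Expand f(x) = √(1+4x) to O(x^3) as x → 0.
1 + 2*x - 2*x**2 + O(x**3)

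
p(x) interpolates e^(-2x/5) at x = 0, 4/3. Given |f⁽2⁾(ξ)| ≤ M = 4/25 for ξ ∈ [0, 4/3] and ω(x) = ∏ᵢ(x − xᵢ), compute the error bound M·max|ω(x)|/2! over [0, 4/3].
8/225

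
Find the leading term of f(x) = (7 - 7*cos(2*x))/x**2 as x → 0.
14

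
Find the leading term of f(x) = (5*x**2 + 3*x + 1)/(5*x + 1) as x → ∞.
x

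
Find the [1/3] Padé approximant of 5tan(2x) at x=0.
10*x/(1 - 4*x**2/3)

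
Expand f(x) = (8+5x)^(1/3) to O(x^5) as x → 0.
2 + 5*x/12 - 25*x**2/288 + 625*x**3/20736 - 3125*x**4/248832 + O(x**5)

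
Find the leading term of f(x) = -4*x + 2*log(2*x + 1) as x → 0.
-4*x**2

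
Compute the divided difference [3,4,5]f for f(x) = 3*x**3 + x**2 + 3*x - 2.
37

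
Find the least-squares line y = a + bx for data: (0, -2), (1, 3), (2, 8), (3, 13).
a = -2, b = 5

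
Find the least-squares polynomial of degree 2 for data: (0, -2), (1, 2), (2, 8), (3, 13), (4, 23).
-64/35 + (207/70)x + (11/14)x²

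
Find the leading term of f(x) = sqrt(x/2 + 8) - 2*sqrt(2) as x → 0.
sqrt(2)*x/16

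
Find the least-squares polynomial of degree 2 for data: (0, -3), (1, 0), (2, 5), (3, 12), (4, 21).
-3 + (2)x + x²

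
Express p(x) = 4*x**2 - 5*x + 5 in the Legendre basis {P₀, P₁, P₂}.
(19/3)P₀ + (-5)P₁ + (8/3)P₂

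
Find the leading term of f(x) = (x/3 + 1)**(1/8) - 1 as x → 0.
x/24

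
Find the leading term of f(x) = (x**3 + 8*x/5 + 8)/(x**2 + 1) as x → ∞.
x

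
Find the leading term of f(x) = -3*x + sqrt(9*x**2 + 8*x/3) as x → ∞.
4/9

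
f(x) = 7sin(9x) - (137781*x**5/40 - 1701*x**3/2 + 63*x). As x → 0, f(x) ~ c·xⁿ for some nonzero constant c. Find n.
7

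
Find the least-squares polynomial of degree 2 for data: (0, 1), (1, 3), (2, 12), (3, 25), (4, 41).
4/7 + (37/35)x + (16/7)x²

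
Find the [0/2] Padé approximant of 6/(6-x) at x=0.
1/(1 - x/6)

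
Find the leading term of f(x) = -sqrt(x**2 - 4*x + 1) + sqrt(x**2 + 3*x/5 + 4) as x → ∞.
23/10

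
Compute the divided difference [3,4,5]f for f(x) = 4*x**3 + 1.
48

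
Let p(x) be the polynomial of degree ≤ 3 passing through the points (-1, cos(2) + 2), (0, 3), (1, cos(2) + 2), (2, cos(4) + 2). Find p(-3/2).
7*cos(2)/2 - 3/16 - 5*cos(4)/16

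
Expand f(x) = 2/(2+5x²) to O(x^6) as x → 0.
1 - 5*x**2/2 + 25*x**4/4 + O(x**6)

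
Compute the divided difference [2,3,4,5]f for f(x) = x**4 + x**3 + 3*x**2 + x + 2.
15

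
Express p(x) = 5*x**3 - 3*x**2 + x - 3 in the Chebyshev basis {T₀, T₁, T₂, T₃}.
(-9/2)T₀ + (19/4)T₁ + (-3/2)T₂ + (5/4)T₃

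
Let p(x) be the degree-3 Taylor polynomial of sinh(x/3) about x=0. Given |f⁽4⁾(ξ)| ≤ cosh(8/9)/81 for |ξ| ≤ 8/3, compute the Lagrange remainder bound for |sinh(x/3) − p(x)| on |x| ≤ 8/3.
512*cosh(8/9)/19683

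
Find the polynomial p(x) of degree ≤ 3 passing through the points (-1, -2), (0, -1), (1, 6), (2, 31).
2*x**3 + 3*x**2 + 2*x - 1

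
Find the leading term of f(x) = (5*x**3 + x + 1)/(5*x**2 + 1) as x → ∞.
x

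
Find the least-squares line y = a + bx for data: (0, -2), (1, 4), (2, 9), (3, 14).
a = -17/10, b = 53/10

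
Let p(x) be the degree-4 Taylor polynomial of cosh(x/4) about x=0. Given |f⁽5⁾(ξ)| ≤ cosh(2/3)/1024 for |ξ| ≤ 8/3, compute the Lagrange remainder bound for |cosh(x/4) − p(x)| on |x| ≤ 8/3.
4*cosh(2/3)/3645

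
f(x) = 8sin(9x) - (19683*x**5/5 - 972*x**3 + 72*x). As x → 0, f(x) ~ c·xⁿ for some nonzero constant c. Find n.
7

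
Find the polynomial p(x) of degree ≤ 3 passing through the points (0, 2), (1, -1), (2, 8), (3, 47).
3*x**3 - 3*x**2 - 3*x + 2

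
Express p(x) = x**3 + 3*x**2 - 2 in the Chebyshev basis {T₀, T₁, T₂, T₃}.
(-1/2)T₀ + (3/4)T₁ + (3/2)T₂ + (1/4)T₃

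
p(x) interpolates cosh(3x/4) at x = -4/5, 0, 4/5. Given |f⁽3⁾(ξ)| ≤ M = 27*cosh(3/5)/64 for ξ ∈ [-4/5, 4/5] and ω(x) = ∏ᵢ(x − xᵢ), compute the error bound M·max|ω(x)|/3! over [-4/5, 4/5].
sqrt(3)*cosh(3/5)/125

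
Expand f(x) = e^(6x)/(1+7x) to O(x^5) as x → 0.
1 - x + 25*x**2 - 139*x**3 + 1027*x**4 + O(x**5)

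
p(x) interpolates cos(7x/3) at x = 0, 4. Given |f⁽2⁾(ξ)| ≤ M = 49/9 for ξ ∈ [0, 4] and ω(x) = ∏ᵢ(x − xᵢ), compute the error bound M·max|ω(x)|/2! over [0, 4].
98/9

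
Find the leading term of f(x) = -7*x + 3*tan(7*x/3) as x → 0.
343*x**3/27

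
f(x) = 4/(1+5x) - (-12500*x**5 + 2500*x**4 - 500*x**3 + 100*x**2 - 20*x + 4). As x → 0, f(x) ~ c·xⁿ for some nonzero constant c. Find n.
6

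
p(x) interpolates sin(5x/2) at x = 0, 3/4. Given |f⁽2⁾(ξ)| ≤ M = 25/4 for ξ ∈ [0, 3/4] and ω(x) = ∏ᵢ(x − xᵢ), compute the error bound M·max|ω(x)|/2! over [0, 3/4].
225/512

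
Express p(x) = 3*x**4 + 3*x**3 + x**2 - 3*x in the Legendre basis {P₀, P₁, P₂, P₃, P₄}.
(14/15)P₀ + (-6/5)P₁ + (50/21)P₂ + (6/5)P₃ + (24/35)P₄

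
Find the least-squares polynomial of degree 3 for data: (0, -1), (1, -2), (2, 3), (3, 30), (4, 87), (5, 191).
-61/63 + (-215/378)x + (-709/252)x² + (229/108)x³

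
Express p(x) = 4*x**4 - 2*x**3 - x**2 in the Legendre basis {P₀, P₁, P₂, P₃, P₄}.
(7/15)P₀ + (-6/5)P₁ + (34/21)P₂ + (-4/5)P₃ + (32/35)P₄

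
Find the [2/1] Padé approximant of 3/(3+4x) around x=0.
1/(4*x/3 + 1)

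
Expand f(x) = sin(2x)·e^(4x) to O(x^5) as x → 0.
2*x + 8*x**2 + 44*x**3/3 + 16*x**4 + O(x**5)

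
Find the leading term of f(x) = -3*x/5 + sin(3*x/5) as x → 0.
-9*x**3/250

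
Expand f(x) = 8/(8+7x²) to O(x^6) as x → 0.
1 - 7*x**2/8 + 49*x**4/64 + O(x**6)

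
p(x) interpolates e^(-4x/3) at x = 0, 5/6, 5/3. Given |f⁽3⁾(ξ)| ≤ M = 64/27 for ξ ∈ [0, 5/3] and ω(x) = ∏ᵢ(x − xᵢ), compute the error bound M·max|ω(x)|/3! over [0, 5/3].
1000*sqrt(3)/19683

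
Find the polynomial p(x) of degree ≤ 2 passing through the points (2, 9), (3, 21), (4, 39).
3*x**2 - 3*x + 3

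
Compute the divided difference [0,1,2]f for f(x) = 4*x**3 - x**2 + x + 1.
11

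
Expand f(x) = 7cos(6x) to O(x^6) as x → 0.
7 - 126*x**2 + 378*x**4 + O(x**6)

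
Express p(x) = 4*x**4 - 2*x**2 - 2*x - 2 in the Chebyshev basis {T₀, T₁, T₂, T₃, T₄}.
(-3/2)T₀ + (-2)T₁ + T₂ + (1/2)T₄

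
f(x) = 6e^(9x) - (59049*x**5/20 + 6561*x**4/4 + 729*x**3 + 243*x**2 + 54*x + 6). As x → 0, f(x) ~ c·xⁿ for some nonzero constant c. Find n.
6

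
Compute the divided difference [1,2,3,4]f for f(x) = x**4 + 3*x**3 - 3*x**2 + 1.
13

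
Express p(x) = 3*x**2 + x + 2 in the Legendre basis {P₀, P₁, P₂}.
(3)P₀ + P₁ + (2)P₂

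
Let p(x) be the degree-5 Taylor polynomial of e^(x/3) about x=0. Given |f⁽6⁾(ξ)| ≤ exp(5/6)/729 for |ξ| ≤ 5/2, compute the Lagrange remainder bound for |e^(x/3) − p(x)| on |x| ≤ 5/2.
3125*exp(5/6)/6718464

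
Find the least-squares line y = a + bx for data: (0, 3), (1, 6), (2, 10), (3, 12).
a = 31/10, b = 31/10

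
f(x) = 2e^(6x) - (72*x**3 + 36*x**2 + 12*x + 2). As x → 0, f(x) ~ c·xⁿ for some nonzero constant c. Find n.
4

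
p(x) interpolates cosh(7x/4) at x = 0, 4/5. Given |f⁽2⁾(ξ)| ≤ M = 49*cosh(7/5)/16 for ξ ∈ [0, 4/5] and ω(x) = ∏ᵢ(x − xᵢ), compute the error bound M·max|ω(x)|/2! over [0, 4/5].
49*cosh(7/5)/200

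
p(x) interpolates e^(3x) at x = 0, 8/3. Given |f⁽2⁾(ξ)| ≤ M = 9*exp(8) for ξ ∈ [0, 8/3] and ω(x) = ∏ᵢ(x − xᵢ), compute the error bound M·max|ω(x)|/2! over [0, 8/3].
8*exp(8)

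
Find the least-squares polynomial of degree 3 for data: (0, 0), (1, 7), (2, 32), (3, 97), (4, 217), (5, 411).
19/126 + (1805/756)x + (115/126)x² + (325/108)x³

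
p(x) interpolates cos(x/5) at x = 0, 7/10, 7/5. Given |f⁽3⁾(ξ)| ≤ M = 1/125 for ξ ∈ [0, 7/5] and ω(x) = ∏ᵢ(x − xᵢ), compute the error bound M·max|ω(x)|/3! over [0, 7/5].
343*sqrt(3)/3375000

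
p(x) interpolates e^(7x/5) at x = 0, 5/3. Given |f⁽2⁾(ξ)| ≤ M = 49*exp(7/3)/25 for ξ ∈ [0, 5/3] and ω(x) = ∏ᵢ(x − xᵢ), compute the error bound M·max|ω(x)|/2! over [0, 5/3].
49*exp(7/3)/72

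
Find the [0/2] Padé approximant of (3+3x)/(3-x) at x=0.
1/(4*x**2/3 - 4*x/3 + 1)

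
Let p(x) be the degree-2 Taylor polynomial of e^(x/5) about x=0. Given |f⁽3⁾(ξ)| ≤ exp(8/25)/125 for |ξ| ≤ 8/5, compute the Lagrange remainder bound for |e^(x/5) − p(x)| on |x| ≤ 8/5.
256*exp(8/25)/46875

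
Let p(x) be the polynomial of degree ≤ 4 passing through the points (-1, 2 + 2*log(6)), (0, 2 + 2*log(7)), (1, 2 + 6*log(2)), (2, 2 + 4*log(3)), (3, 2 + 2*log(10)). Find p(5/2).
2 + log(81*2**(3/16)*3**(19/64)*5**(35/64)*7**(7/16)/8)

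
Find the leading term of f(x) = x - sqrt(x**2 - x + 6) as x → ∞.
1/2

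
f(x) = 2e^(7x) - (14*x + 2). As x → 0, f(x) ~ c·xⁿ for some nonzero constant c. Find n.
2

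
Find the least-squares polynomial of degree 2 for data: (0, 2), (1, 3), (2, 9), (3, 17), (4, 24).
7/5 + (9/5)x + x²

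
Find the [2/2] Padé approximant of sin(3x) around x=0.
3*x/(3*x**2/2 + 1)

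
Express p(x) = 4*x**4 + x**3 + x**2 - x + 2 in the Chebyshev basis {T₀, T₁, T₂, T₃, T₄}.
(4)T₀ + (-1/4)T₁ + (5/2)T₂ + (1/4)T₃ + (1/2)T₄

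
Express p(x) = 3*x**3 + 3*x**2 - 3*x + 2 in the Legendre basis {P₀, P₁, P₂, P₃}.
(3)P₀ + (-6/5)P₁ + (2)P₂ + (6/5)P₃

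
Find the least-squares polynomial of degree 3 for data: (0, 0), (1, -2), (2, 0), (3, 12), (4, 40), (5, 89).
2/63 + (-881/378)x + (-187/252)x² + (103/108)x³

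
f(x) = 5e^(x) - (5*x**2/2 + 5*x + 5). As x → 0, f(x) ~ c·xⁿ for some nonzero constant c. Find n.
3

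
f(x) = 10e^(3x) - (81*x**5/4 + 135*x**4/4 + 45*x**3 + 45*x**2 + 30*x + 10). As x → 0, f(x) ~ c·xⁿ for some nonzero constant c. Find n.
6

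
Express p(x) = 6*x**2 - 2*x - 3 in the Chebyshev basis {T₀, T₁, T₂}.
(-2)T₁ + (3)T₂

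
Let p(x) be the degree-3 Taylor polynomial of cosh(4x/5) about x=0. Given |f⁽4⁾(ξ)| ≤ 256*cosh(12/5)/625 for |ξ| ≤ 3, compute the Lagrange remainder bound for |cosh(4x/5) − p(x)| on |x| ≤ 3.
864*cosh(12/5)/625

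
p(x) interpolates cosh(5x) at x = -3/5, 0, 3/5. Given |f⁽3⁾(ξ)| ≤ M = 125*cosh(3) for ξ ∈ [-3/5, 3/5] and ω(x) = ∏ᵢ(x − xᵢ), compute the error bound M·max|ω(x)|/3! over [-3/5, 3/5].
sqrt(3)*cosh(3)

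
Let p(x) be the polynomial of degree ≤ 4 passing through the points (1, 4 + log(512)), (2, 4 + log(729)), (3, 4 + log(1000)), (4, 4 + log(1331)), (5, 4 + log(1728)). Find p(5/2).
4 + log(450*11**(17/32)*2**(115/128)*3**(113/128)*5**(7/64)/11)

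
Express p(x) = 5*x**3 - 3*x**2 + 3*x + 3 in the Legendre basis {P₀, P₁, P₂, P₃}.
(2)P₀ + (6)P₁ + (-2)P₂ + (2)P₃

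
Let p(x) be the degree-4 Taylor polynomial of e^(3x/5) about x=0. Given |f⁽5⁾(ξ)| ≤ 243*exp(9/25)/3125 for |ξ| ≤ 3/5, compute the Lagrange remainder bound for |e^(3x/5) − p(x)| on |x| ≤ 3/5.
19683*exp(9/25)/390625000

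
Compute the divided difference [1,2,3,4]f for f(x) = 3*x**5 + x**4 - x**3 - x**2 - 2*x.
204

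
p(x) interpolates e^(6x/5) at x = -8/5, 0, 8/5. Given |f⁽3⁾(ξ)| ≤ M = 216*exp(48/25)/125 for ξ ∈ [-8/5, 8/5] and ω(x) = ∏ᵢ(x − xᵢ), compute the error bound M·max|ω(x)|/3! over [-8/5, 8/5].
4096*sqrt(3)*exp(48/25)/15625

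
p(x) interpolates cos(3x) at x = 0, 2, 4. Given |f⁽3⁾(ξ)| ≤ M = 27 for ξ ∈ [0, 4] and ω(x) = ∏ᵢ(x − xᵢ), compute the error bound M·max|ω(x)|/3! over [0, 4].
8*sqrt(3)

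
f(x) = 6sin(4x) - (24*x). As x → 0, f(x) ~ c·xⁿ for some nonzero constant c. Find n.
3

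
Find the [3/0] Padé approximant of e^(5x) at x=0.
125*x**3/6 + 25*x**2/2 + 5*x + 1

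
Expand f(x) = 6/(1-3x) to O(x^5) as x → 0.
6 + 18*x + 54*x**2 + 162*x**3 + 486*x**4 + O(x**5)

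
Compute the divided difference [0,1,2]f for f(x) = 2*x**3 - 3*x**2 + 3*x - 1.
3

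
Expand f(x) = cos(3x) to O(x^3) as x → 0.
1 - 9*x**2/2 + O(x**3)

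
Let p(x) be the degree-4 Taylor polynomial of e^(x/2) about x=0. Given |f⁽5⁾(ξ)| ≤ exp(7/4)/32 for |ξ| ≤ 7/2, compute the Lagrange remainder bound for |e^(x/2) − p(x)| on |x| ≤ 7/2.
16807*exp(7/4)/122880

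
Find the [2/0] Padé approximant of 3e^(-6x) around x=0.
54*x**2 - 18*x + 3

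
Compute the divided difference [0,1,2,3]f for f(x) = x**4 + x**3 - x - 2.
7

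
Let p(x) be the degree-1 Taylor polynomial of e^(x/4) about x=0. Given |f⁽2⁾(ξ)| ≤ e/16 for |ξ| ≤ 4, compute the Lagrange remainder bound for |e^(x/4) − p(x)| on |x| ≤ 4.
e/2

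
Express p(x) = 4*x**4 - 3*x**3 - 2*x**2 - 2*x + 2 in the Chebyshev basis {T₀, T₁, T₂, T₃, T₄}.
(5/2)T₀ + (-17/4)T₁ + T₂ + (-3/4)T₃ + (1/2)T₄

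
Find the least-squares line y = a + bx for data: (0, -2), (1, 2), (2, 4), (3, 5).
a = -6/5, b = 23/10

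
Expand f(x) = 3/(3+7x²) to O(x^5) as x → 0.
1 - 7*x**2/3 + 49*x**4/9 + O(x**5)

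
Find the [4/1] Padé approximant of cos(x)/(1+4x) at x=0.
(x**4/24 - x**2/2 + 1)/(4*x + 1)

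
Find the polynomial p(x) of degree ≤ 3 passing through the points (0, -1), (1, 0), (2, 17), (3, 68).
3*x**3 - x**2 - x - 1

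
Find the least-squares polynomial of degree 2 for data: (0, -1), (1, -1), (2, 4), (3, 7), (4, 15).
-6/5 + x²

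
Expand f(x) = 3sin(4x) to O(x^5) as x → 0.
12*x - 32*x**3 + O(x**5)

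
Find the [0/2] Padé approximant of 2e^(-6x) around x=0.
2/(18*x**2 + 6*x + 1)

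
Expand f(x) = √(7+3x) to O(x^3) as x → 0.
sqrt(7) + 3*sqrt(7)*x/14 - 9*sqrt(7)*x**2/392 + O(x**3)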